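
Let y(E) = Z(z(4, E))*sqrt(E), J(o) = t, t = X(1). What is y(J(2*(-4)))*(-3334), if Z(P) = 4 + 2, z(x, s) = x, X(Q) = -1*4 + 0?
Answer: -40008*I ≈ -40008.0*I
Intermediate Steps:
X(Q) = -4 (X(Q) = -4 + 0 = -4)
Z(P) = 6
t = -4
J(o) = -4
y(E) = 6*sqrt(E)
y(J(2*(-4)))*(-3334) = (6*sqrt(-4))*(-3334) = (6*(2*I))*(-3334) = (12*I)*(-3334) = -40008*I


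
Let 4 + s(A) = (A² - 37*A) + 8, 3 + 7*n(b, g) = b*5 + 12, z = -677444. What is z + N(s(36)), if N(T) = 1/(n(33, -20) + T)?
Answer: -33872207/50 ≈ -6.7744e+5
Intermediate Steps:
n(b, g) = 9/7 + 5*b/7 (n(b, g) = -3/7 + (b*5 + 12)/7 = -3/7 + (5*b + 12)/7 = -3/7 + (12 + 5*b)/7 = -3/7 + (12/7 + 5*b/7) = 9/7 + 5*b/7)
s(A) = 4 + A² - 37*A (s(A) = -4 + ((A² - 37*A) + 8) = -4 + (8 + A² - 37*A) = 4 + A² - 37*A)
N(T) = 1/(174/7 + T) (N(T) = 1/((9/7 + (5/7)*33) + T) = 1/((9/7 + 165/7) + T) = 1/(174/7 + T))
z + N(s(36)) = -677444 + 7/(174 + 7*(4 + 36² - 37*36)) = -677444 + 7/(174 + 7*(4 + 1296 - 1332)) = -677444 + 7/(174 + 7*(-32)) = -677444 + 7/(174 - 224) = -677444 + 7/(-50) = -677444 + 7*(-1/50) = -677444 - 7/50 = -33872207/50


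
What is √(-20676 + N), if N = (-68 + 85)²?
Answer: I*√20387 ≈ 142.78*I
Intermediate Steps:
N = 289 (N = 17² = 289)
√(-20676 + N) = √(-20676 + 289) = √(-20387) = I*√20387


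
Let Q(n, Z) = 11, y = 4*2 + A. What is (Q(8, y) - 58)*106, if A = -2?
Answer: -4982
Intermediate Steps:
y = 6 (y = 4*2 - 2 = 8 - 2 = 6)
(Q(8, y) - 58)*106 = (11 - 58)*106 = -47*106 = -4982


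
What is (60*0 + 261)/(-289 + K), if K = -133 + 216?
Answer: -261/206 ≈ -1.2670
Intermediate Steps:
K = 83
(60*0 + 261)/(-289 + K) = (60*0 + 261)/(-289 + 83) = (0 + 261)/(-206) = 261*(-1/206) = -261/206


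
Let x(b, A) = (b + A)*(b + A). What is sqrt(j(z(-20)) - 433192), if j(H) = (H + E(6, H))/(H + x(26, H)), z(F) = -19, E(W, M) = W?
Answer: I*sqrt(389873190)/30 ≈ 658.17*I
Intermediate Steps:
x(b, A) = (A + b)**2 (x(b, A) = (A + b)*(A + b) = (A + b)**2)
j(H) = (6 + H)/(H + (26 + H)**2) (j(H) = (H + 6)/(H + (H + 26)**2) = (6 + H)/(H + (26 + H)**2))
sqrt(j(z(-20)) - 433192) = sqrt((6 - 19)/(-19 + (26 - 19)**2) - 433192) = sqrt(-13/(-19 + 7**2) - 433192) = sqrt(-13/(-19 + 49) - 433192) = sqrt(-13/30 - 433192) = sqrt(-12995773/30) = I*sqrt(389873190)/30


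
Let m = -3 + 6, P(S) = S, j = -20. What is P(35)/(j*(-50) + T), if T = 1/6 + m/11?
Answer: 2310/66029 ≈ 0.034985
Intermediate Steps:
m = 3
T = 29/66 (T = 1/6 + 3/11 = 1*(⅙) + 3*(1/11) = ⅙ + 3/11 = 29/66 ≈ 0.43939)
P(35)/(j*(-50) + T) = 35/(-20*(-50) + 29/66) = 35/(1000 + 29/66) = 35/(66029/66) = 35*(66/66029) = 2310/66029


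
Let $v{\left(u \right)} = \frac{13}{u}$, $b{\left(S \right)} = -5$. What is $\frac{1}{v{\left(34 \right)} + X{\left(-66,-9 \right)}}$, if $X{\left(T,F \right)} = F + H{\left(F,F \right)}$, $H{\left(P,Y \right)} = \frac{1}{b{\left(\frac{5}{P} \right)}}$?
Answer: $- \frac{170}{1499} \approx -0.11341$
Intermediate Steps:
$H{\left(P,Y \right)} = - \frac{1}{5}$ ($H{\left(P,Y \right)} = \frac{1}{-5} = - \frac{1}{5}$)
$X{\left(T,F \right)} = - \frac{1}{5} + F$ ($X{\left(T,F \right)} = F - \frac{1}{5} = - \frac{1}{5} + F$)
$\frac{1}{v{\left(34 \right)} + X{\left(-66,-9 \right)}} = \frac{1}{\frac{13}{34} - \frac{46}{5}} = \frac{1}{- \frac{1499}{170}} = - \frac{170}{1499}$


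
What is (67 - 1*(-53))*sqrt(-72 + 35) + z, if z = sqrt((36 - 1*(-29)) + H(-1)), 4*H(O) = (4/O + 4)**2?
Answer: sqrt(65) + 120*I*sqrt(37) ≈ 8.0623 + 729.93*I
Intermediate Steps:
H(O) = (4 + 4/O)**2/4 (H(O) = (4/O + 4)**2/4 = (4 + 4/O)**2/4)
z = sqrt(65) (z = sqrt((36 - 1*(-29)) + 4*(1 - 1)**2/(-1)**2) = sqrt((36 + 29) + 4*1*0**2) = sqrt(65 + 4*1*0) = sqrt(65 + 0) = sqrt(65) ≈ 8.0623)
(67 - 1*(-53))*sqrt(-72 + 35) + z = (67 - 1*(-53))*sqrt(-72 + 35) + sqrt(65) = (67 + 53)*sqrt(-37) + sqrt(65) = 120*(I*sqrt(37)) + sqrt(65) = 120*I*sqrt(37) + sqrt(65) = sqrt(65) + 120*I*sqrt(37)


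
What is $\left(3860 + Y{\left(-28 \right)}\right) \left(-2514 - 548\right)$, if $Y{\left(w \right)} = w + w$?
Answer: $-11647848$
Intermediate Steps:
$Y{\left(w \right)} = 2 w$
$\left(3860 + Y{\left(-28 \right)}\right) \left(-2514 - 548\right) = \left(3860 + 2 \left(-28\right)\right) \left(-2514 - 548\right) = \left(3860 - 56\right) \left(-3062\right) = 3804 \left(-3062\right) = -11647848$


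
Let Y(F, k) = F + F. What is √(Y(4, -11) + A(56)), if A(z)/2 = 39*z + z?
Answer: 2*√1122 ≈ 66.993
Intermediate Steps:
Y(F, k) = 2*F
A(z) = 80*z (A(z) = 2*(39*z + z) = 2*(40*z) = 80*z)
√(Y(4, -11) + A(56)) = √(2*4 + 80*56) = √(8 + 4480) = √4488 = 2*√1122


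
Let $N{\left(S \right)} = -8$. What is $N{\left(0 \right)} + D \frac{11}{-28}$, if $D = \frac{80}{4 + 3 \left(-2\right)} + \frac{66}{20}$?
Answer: $\frac{1797}{280} \approx 6.4179$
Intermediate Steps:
$D = - \frac{367}{10}$ ($D = \frac{80}{4 - 6} + 66 \cdot \frac{1}{20} = \frac{80}{-2} + \frac{33}{10} = 80 \left(- \frac{1}{2}\right) + \frac{33}{10} = -40 + \frac{33}{10} = - \frac{367}{10} \approx -36.7$)
$N{\left(0 \right)} + D \frac{11}{-28} = -8 - \frac{367 \frac{11}{-28}}{10} = -8 - \frac{367 \cdot 11 \left(- \frac{1}{28}\right)}{10} = -8 - - \frac{4037}{280} = -8 + \frac{4037}{280} = \frac{1797}{280}$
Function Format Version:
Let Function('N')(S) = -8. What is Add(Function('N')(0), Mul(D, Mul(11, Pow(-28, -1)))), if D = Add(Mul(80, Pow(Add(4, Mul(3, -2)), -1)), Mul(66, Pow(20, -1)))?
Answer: Rational(1797, 280) ≈ 6.4179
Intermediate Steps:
D = Rational(-367, 10) (D = Add(Mul(80, Pow(Add(4, -6), -1)), Mul(66, Rational(1, 20))) = Add(Mul(80, Pow(-2, -1)), Rational(33, 10)) = Add(Mul(80, Rational(-1, 2)), Rational(33, 10)) = Add(-40, Rational(33, 10)) = Rational(-367, 10) ≈ -36.700)
Add(Function('N')(0), Mul(D, Mul(11, Pow(-28, -1)))) = Add(-8, Mul(Rational(-367, 10), Mul(11, Pow(-28, -1)))) = Add(-8, Mul(Rational(-367, 10), Mul(11, Rational(-1, 28)))) = Add(-8, Mul(Rational(-367, 10), Rational(-11, 28))) = Add(-8, Rational(4037, 280)) = Rational(1797, 280)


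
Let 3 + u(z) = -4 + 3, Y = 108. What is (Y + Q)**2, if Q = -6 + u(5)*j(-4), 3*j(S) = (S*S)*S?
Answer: 315844/9 ≈ 35094.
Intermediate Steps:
u(z) = -4 (u(z) = -3 + (-4 + 3) = -3 - 1 = -4)
j(S) = S**3/3 (j(S) = ((S*S)*S)/3 = (S**2*S)/3 = S**3/3)
Q = 238/3 (Q = -6 - 4*(-4)**3/3 = -6 - 4*(-64)/3 = -6 - 4*(-64/3) = -6 + 256/3 = 238/3 ≈ 79.333)
(Y + Q)**2 = (108 + 238/3)**2 = (562/3)**2 = 315844/9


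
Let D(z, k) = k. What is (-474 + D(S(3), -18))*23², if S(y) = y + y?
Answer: -260268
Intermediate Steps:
S(y) = 2*y
(-474 + D(S(3), -18))*23² = (-474 - 18)*23² = -492*529 = -260268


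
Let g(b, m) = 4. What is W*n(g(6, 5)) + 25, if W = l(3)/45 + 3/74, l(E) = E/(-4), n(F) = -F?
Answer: 13822/555 ≈ 24.905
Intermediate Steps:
l(E) = -E/4 (l(E) = E*(-¼) = -E/4)
W = 53/2220 (W = -¼*3/45 + 3/74 = -¾*1/45 + 3*(1/74) = -1/60 + 3/74 = 53/2220 ≈ 0.023874)
W*n(g(6, 5)) + 25 = 53*(-1*4)/2220 + 25 = (53/2220)*(-4) + 25 = -53/555 + 25 = 13822/555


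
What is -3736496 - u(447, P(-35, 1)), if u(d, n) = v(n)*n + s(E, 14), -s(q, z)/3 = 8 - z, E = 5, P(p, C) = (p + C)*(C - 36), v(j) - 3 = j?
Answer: -5156184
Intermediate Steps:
v(j) = 3 + j
P(p, C) = (-36 + C)*(C + p) (P(p, C) = (C + p)*(-36 + C) = (-36 + C)*(C + p))
s(q, z) = -24 + 3*z (s(q, z) = -3*(8 - z) = -24 + 3*z)
u(d, n) = 18 + n*(3 + n) (u(d, n) = (3 + n)*n + (-24 + 3*14) = n*(3 + n) + (-24 + 42) = n*(3 + n) + 18 = 18 + n*(3 + n))
-3736496 - u(447, P(-35, 1)) = -3736496 - (18 + (1² - 36*1 - 36*(-35) + 1*(-35))*(3 + (1² - 36*1 - 36*(-35) + 1*(-35)))) = -3736496 - (18 + (1 - 36 + 1260 - 35)*(3 + (1 - 36 + 1260 - 35))) = -3736496 - (18 + 1190*(3 + 1190)) = -3736496 - (18 + 1190*1193) = -3736496 - (18 + 1419670) = -3736496 - 1*1419688 = -3736496 - 1419688 = -5156184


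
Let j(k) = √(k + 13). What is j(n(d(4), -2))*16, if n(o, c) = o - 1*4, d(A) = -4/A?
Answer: 32*√2 ≈ 45.255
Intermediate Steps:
n(o, c) = -4 + o (n(o, c) = o - 4 = -4 + o)
j(k) = √(13 + k)
j(n(d(4), -2))*16 = √(13 + (-4 - 4/4))*16 = √(13 + (-4 - 4*¼))*16 = √(13 + (-4 - 1))*16 = √(13 - 5)*16 = √8*16 = (2*√2)*16 = 32*√2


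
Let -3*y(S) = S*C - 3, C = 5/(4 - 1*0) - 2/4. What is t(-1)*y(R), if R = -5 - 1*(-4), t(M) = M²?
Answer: 5/4 ≈ 1.2500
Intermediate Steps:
C = ¾ (C = 5/(4 + 0) - 2*¼ = 5/4 - ½ = ¾ ≈ 0.75000)
R = -1 (R = -5 + 4 = -1)
y(S) = 1 - S/4 (y(S) = -(S*(¾) - 3)/3 = -(3*S/4 - 3)/3 = -(-3 + 3*S/4)/3 = 1 - S/4)
t(-1)*y(R) = (-1)²*(1 - ¼*(-1)) = 1*(1 + ¼) = 1*(5/4) = 5/4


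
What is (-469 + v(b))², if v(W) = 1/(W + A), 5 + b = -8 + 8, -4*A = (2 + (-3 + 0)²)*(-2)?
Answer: 218089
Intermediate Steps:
A = 11/2 (A = -(2 + (-3 + 0)²)*(-2)/4 = -(2 + (-3)²)*(-2)/4 = -(2 + 9)*(-2)/4 = -11*(-2)/4 = -¼*(-22) = 11/2 ≈ 5.5000)
b = -5 (b = -5 + (-8 + 8) = -5 + 0 = -5)
v(W) = 1/(11/2 + W) (v(W) = 1/(W + 11/2) = 1/(11/2 + W))
(-469 + v(b))² = (-469 + 2/(11 + 2*(-5)))² = (-469 + 2/(11 - 10))² = (-469 + 2/1)² = (-469 + 2*1)² = (-469 + 2)² = (-467)² = 218089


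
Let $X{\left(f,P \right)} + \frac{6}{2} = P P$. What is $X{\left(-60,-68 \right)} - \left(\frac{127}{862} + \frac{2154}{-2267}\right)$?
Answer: $\frac{9031714473}{1954154} \approx 4621.8$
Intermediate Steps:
$X{\left(f,P \right)} = -3 + P^{2}$ ($X{\left(f,P \right)} = -3 + P P = -3 + P^{2}$)
$X{\left(-60,-68 \right)} - \left(\frac{127}{862} + \frac{2154}{-2267}\right) = \left(-3 + \left(-68\right)^{2}\right) - \left(\frac{127}{862} + \frac{2154}{-2267}\right) = \left(-3 + 4624\right) - \left(127 \cdot \frac{1}{862} + 2154 \left(- \frac{1}{2267}\right)\right) = 4621 - \left(\frac{127}{862} - \frac{2154}{2267}\right) = 4621 - - \frac{1568839}{1954154} = 4621 + \frac{1568839}{1954154} = \frac{9031714473}{1954154}$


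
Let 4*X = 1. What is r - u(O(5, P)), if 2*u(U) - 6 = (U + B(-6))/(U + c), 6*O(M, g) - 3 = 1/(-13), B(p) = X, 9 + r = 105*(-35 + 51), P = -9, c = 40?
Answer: 21070061/12632 ≈ 1668.0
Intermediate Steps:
X = ¼ (X = (¼)*1 = ¼ ≈ 0.25000)
r = 1671 (r = -9 + 105*(-35 + 51) = -9 + 105*16 = -9 + 1680 = 1671)
B(p) = ¼
O(M, g) = 19/39 (O(M, g) = ½ + (⅙)/(-13) = ½ + (⅙)*(-1/13) = ½ - 1/78 = 19/39)
u(U) = 3 + (¼ + U)/(2*(40 + U)) (u(U) = 3 + ((U + ¼)/(U + 40))/2 = 3 + ((¼ + U)/(40 + U))/2 = 3 + (¼ + U)/(2*(40 + U)))
r - u(O(5, P)) = 1671 - (961 + 28*(19/39))/(8*(40 + 19/39)) = 1671 - (961 + 532/39)/(8*1579/39) = 1671 - 39*38011/(8*1579*39) = 1671 - 1*38011/12632 = 1671 - 38011/12632 = 21070061/12632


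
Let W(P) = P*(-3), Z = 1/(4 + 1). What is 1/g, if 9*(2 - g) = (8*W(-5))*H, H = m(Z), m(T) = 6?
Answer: -1/78 ≈ -0.012821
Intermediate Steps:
Z = ⅕ (Z = 1/5 = ⅕ ≈ 0.20000)
W(P) = -3*P
H = 6
g = -78 (g = 2 - 8*(-3*(-5))*6/9 = 2 - 8*15*6/9 = 2 - 40*6/3 = 2 - ⅑*720 = 2 - 80 = -78)
1/g = 1/(-78) = -1/78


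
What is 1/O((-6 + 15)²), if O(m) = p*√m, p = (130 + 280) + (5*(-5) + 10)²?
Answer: 1/5715 ≈ 0.00017498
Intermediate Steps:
p = 635 (p = 410 + (-25 + 10)² = 410 + (-15)² = 410 + 225 = 635)
O(m) = 635*√m
1/O((-6 + 15)²) = 1/(635*√((-6 + 15)²)) = 1/(635*√(9²)) = 1/(635*√81) = 1/(635*9) = 1/5715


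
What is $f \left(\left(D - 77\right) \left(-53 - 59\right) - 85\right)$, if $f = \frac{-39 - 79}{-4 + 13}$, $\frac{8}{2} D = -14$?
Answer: $- \frac{351286}{3} \approx -1.171 \cdot 10^{5}$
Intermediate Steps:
$D = - \frac{7}{2}$ ($D = \frac{1}{4} \left(-14\right) = - \frac{7}{2} \approx -3.5$)
$f = - \frac{118}{9} \approx -13.111$
$f \left(\left(D - 77\right) \left(-53 - 59\right) - 85\right) = - \frac{118 \left(\left(- \frac{7}{2} - 77\right) \left(-53 - 59\right) - 85\right)}{9} = - \frac{118 \left(\left(- \frac{161}{2}\right) \left(-112\right) - 85\right)}{9} = - \frac{118 \left(9016 - 85\right)}{9} = \left(- \frac{118}{9}\right) 8931 = - \frac{351286}{3}$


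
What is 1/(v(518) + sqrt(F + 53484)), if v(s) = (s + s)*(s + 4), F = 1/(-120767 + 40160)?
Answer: 6227374392/3367713636314923 - sqrt(7092074941341)/3367713636314923 ≈ 1.8483e-6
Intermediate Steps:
F = -1/80607 (F = 1/(-80607) = -1/80607 ≈ -1.2406e-5)
v(s) = 2*s*(4 + s) (v(s) = (2*s)*(4 + s) = 2*s*(4 + s))
1/(v(518) + sqrt(F + 53484)) = 1/(2*518*(4 + 518) + sqrt(-1/80607 + 53484)) = 1/(2*518*522 + sqrt(4311184787/80607)) = 1/(540792 + 7*sqrt(7092074941341)/80607)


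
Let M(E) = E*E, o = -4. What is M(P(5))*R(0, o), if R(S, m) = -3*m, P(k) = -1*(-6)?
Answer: 432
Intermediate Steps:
P(k) = 6
M(E) = E**2
M(P(5))*R(0, o) = 6**2*(-3*(-4)) = 36*12 = 432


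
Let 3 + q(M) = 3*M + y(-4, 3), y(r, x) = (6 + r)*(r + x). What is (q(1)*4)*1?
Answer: -8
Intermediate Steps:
q(M) = -5 + 3*M (q(M) = -3 + (3*M + ((-4)² + 6*(-4) + 6*3 - 4*3)) = -3 + (3*M + (16 - 24 + 18 - 12)) = -3 + (3*M - 2) = -3 + (-2 + 3*M) = -5 + 3*M)
(q(1)*4)*1 = ((-5 + 3*1)*4)*1 = ((-5 + 3)*4)*1 = -2*4*1 = -8*1 = -8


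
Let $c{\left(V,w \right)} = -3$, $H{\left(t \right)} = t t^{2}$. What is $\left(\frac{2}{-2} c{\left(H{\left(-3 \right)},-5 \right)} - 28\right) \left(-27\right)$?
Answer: $675$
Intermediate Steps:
$H{\left(t \right)} = t^{3}$
$\left(\frac{2}{-2} c{\left(H{\left(-3 \right)},-5 \right)} - 28\right) \left(-27\right) = \left(\frac{2}{-2} \left(-3\right) - 28\right) \left(-27\right) = \left(2 \left(- \frac{1}{2}\right) \left(-3\right) - 28\right) \left(-27\right) = \left(\left(-1\right) \left(-3\right) - 28\right) \left(-27\right) = \left(3 - 28\right) \left(-27\right) = \left(-25\right) \left(-27\right) = 675$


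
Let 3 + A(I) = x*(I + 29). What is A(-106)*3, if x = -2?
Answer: 453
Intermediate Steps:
A(I) = -61 - 2*I (A(I) = -3 - 2*(I + 29) = -3 - 2*(29 + I) = -3 + (-58 - 2*I) = -61 - 2*I)
A(-106)*3 = (-61 - 2*(-106))*3 = (-61 + 212)*3 = 151*3 = 453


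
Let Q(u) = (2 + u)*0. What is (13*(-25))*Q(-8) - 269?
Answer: -269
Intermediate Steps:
Q(u) = 0
(13*(-25))*Q(-8) - 269 = (13*(-25))*0 - 269 = -325*0 - 269 = 0 - 269 = -269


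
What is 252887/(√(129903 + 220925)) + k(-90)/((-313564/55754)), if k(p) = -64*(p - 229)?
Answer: -284568416/78391 + 252887*√87707/175414 ≈ -3203.2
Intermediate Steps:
k(p) = 14656 - 64*p (k(p) = -64*(-229 + p) = 14656 - 64*p)
252887/(√(129903 + 220925)) + k(-90)/((-313564/55754)) = 252887/(√(129903 + 220925)) + (14656 - 64*(-90))/((-313564/55754)) = 252887/(√350828) + (14656 + 5760)/((-313564*1/55754)) = 252887/((2*√87707)) + 20416/(-156782/27877) = 252887*(√87707/175414) + 20416*(-27877/156782) = 252887*√87707/175414 - 284568416/78391 = -284568416/78391 + 252887*√87707/175414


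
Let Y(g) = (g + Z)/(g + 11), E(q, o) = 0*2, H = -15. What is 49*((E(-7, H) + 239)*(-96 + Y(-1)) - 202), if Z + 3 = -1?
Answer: -2280019/2 ≈ -1.1400e+6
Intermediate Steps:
Z = -4 (Z = -3 - 1 = -4)
E(q, o) = 0
Y(g) = (-4 + g)/(11 + g) (Y(g) = (g - 4)/(g + 11) = (-4 + g)/(11 + g))
49*((E(-7, H) + 239)*(-96 + Y(-1)) - 202) = 49*((0 + 239)*(-96 + (-4 - 1)/(11 - 1)) - 202) = 49*(239*(-96 - 5/10) - 202) = 49*(239*(-96 + (⅒)*(-5)) - 202) = 49*(239*(-96 - ½) - 202) = 49*(239*(-193/2) - 202) = 49*(-46127/2 - 202) = 49*(-46531/2) = -2280019/2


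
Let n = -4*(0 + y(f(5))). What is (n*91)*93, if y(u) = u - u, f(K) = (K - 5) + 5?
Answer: 0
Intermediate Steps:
f(K) = K (f(K) = (-5 + K) + 5 = K)
y(u) = 0
n = 0 (n = -4*(0 + 0) = -4*0 = 0)
(n*91)*93 = (0*91)*93 = 0*93 = 0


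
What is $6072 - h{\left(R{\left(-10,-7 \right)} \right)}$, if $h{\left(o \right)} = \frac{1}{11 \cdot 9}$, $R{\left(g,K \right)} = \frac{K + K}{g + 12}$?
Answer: $\frac{601127}{99} \approx 6072.0$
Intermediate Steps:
$R{\left(g,K \right)} = \frac{2 K}{12 + g}$
$h{\left(o \right)} = \frac{1}{99}$
$6072 - h{\left(R{\left(-10,-7 \right)} \right)} = 6072 - \frac{1}{99} = \frac{601127}{99}$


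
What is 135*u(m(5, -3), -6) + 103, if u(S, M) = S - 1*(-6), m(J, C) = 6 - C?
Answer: 2128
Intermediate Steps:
u(S, M) = 6 + S (u(S, M) = S + 6 = 6 + S)
135*u(m(5, -3), -6) + 103 = 135*(6 + (6 - 1*(-3))) + 103 = 135*(6 + (6 + 3)) + 103 = 135*(6 + 9) + 103 = 135*15 + 103 = 2025 + 103 = 2128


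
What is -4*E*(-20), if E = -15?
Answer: -1200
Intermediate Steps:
-4*E*(-20) = -4*(-15)*(-20) = 60*(-20) = -1200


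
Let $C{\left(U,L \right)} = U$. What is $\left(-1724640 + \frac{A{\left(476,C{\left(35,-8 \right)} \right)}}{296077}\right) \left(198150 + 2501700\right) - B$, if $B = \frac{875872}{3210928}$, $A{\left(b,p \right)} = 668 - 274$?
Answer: $- \frac{276664442661133131476434}{59417620591} \approx -4.6563 \cdot 10^{12}$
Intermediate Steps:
$A{\left(b,p \right)} = 394$
$B = \frac{54742}{200683}$ ($B = 875872 \cdot \frac{1}{3210928} = \frac{54742}{200683} \approx 0.27278$)
$\left(-1724640 + \frac{A{\left(476,C{\left(35,-8 \right)} \right)}}{296077}\right) \left(198150 + 2501700\right) - B = \left(-1724640 + \frac{394}{296077}\right) \left(198150 + 2501700\right) - \frac{54742}{200683} = \left(-1724640 + 394 \cdot \frac{1}{296077}\right) 2699850 - \frac{54742}{200683} = \left(-1724640 + \frac{394}{296077}\right) 2699850 - \frac{54742}{200683} = \left(- \frac{510626236886}{296077}\right) 2699850 - \frac{54742}{200683} = - \frac{1378614245656667100}{296077} - \frac{54742}{200683} = - \frac{276664442661133131476434}{59417620591}$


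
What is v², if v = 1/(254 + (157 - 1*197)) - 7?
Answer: 2241009/45796 ≈ 48.935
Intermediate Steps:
v = -1497/214 (v = 1/(254 + (157 - 197)) - 7 = 1/(254 - 40) - 7 = 1/214 - 7 = -1497/214 ≈ -6.9953)
v² = (-1497/214)² = 2241009/45796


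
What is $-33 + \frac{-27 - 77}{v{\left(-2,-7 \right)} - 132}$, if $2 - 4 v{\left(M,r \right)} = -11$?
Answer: $- \frac{16579}{515} \approx -32.192$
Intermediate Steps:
$v{\left(M,r \right)} = \frac{13}{4}$ ($v{\left(M,r \right)} = \frac{1}{2} - - \frac{11}{4} = \frac{1}{2} + \frac{11}{4} = \frac{13}{4}$)
$-33 + \frac{-27 - 77}{v{\left(-2,-7 \right)} - 132} = -33 + \frac{-27 - 77}{\frac{13}{4} - 132} = -33 + \frac{-27 - 77}{- \frac{515}{4}} = -33 - - \frac{416}{515} = -33 + \frac{416}{515} = - \frac{16579}{515}$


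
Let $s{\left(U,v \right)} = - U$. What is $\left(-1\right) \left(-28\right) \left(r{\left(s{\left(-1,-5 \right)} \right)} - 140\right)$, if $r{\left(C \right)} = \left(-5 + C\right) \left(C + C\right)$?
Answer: $-4144$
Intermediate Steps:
$r{\left(C \right)} = 2 C \left(-5 + C\right)$ ($r{\left(C \right)} = \left(-5 + C\right) 2 C = 2 C \left(-5 + C\right)$)
$\left(-1\right) \left(-28\right) \left(r{\left(s{\left(-1,-5 \right)} \right)} - 140\right) = \left(-1\right) \left(-28\right) \left(2 \left(\left(-1\right) \left(-1\right)\right) \left(-5 - -1\right) - 140\right) = 28 \left(2 \cdot 1 \left(-5 + 1\right) - 140\right) = 28 \left(2 \cdot 1 \left(-4\right) - 140\right) = 28 \left(-8 - 140\right) = 28 \left(-148\right) = -4144$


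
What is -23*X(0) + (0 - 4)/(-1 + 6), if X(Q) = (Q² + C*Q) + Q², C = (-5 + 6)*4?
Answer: -⅘ ≈ -0.80000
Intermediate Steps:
C = 4 (C = 1*4 = 4)
X(Q) = 2*Q² + 4*Q (X(Q) = (Q² + 4*Q) + Q² = 2*Q² + 4*Q)
-23*X(0) + (0 - 4)/(-1 + 6) = -46*0*(2 + 0) + (0 - 4)/(-1 + 6) = -46*0*2 - 4/5 = -23*0 + (⅕)*(-4) = 0 - ⅘ = -⅘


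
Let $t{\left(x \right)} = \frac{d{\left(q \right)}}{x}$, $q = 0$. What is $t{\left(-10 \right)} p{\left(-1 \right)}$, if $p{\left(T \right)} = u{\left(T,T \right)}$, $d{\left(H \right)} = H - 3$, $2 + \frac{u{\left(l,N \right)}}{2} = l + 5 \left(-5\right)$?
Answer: $- \frac{84}{5} \approx -16.8$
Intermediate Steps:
$u{\left(l,N \right)} = -54 + 2 l$ ($u{\left(l,N \right)} = -4 + 2 \left(l + 5 \left(-5\right)\right) = -4 + 2 \left(l - 25\right) = -4 + 2 \left(-25 + l\right) = -4 + \left(-50 + 2 l\right) = -54 + 2 l$)
$d{\left(H \right)} = -3 + H$
$p{\left(T \right)} = -54 + 2 T$
$t{\left(x \right)} = - \frac{3}{x}$ ($t{\left(x \right)} = \frac{-3 + 0}{x} = - \frac{3}{x}$)
$t{\left(-10 \right)} p{\left(-1 \right)} = - \frac{3}{-10} \left(-54 + 2 \left(-1\right)\right) = \left(-3\right) \left(- \frac{1}{10}\right) \left(-54 - 2\right) = \frac{3}{10} \left(-56\right) = - \frac{84}{5}$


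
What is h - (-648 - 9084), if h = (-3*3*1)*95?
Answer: 8877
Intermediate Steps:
h = -855 (h = -9*1*95 = -9*95 = -855)
h - (-648 - 9084) = -855 - (-648 - 9084) = -855 - 1*(-9732) = -855 + 9732 = 8877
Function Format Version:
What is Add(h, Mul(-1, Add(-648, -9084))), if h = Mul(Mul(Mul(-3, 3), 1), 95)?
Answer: 8877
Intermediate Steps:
h = -855 (h = Mul(Mul(-9, 1), 95) = Mul(-9, 95) = -855)
Add(h, Mul(-1, Add(-648, -9084))) = Add(-855, Mul(-1, Add(-648, -9084))) = Add(-855, Mul(-1, -9732)) = Add(-855, 9732) = 8877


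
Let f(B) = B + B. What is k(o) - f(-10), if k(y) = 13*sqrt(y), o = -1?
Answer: 20 + 13*I ≈ 20.0 + 13.0*I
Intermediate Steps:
f(B) = 2*B
k(o) - f(-10) = 13*sqrt(-1) - 2*(-10) = 13*I - 1*(-20) = 13*I + 20 = 20 + 13*I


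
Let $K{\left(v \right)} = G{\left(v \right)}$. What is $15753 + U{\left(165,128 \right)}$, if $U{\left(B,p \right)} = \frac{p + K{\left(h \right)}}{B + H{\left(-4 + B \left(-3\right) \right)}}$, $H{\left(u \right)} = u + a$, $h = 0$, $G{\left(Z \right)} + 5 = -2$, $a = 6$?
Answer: $\frac{5166863}{328} \approx 15753.0$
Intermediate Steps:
$G{\left(Z \right)} = -7$ ($G{\left(Z \right)} = -5 - 2 = -7$)
$K{\left(v \right)} = -7$
$H{\left(u \right)} = 6 + u$ ($H{\left(u \right)} = u + 6 = 6 + u$)
$U{\left(B,p \right)} = \frac{-7 + p}{2 - 2 B}$ ($U{\left(B,p \right)} = \frac{p - 7}{B + \left(6 + \left(-4 + B \left(-3\right)\right)\right)} = \frac{-7 + p}{B + \left(6 - \left(4 + 3 B\right)\right)} = \frac{-7 + p}{B - \left(-2 + 3 B\right)} = \frac{-7 + p}{2 - 2 B}$)
$15753 + U{\left(165,128 \right)} = 15753 + \frac{-7 + 128}{2 \left(1 - 165\right)} = 15753 + \frac{1}{2} \frac{1}{1 - 165} \cdot 121 = 15753 + \frac{1}{2} \frac{1}{-164} \cdot 121 = 15753 + \frac{1}{2} \left(- \frac{1}{164}\right) 121 = 15753 - \frac{121}{328} = \frac{5166863}{328}$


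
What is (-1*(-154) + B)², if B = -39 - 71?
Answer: 1936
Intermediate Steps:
B = -110
(-1*(-154) + B)² = (-1*(-154) - 110)² = (154 - 110)² = 44² = 1936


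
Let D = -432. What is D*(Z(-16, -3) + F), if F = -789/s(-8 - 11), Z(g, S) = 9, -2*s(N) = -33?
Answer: 184464/11 ≈ 16769.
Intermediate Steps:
s(N) = 33/2 (s(N) = -½*(-33) = 33/2)
F = -526/11 (F = -789/33/2 = -789*2/33 = -526/11 ≈ -47.818)
D*(Z(-16, -3) + F) = -432*(9 - 526/11) = -432*(-427/11) = 184464/11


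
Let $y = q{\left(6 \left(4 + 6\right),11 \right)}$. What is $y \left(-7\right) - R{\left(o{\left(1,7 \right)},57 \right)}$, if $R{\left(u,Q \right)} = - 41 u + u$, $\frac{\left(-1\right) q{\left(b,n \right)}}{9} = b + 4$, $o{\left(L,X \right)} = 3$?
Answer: $4152$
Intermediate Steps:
$q{\left(b,n \right)} = -36 - 9 b$ ($q{\left(b,n \right)} = - 9 \left(b + 4\right) = - 9 \left(4 + b\right) = -36 - 9 b$)
$R{\left(u,Q \right)} = - 40 u$
$y = -576$ ($y = -36 - 9 \cdot 6 \left(4 + 6\right) = -36 - 9 \cdot 6 \cdot 10 = -36 - 540 = -576$)
$y \left(-7\right) - R{\left(o{\left(1,7 \right)},57 \right)} = \left(-576\right) \left(-7\right) - \left(-40\right) 3 = 4032 - -120 = 4032 + 120 = 4152$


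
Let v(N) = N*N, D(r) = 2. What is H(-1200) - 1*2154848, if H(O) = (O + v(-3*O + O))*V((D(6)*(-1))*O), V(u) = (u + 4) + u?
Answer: 27663120352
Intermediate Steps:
V(u) = 4 + 2*u (V(u) = (4 + u) + u = 4 + 2*u)
v(N) = N**2
H(O) = (4 - 4*O)*(O + 4*O**2) (H(O) = (O + (-3*O + O)**2)*(4 + 2*((2*(-1))*O)) = (O + (-2*O)**2)*(4 + 2*(-2*O)) = (O + 4*O**2)*(4 - 4*O) = (4 - 4*O)*(O + 4*O**2))
H(-1200) - 1*2154848 = 4*(-1200)*(1 - 1*(-1200))*(1 + 4*(-1200)) - 1*2154848 = 4*(-1200)*(1 + 1200)*(1 - 4800) - 2154848 = 4*(-1200)*1201*(-4799) - 2154848 = 27665275200 - 2154848 = 27663120352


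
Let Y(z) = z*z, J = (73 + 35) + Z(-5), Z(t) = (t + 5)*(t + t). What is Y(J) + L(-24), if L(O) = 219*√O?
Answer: 11664 + 438*I*√6 ≈ 11664.0 + 1072.9*I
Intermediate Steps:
Z(t) = 2*t*(5 + t) (Z(t) = (5 + t)*(2*t) = 2*t*(5 + t))
J = 108 (J = (73 + 35) + 2*(-5)*(5 - 5) = 108 + 2*(-5)*0 = 108 + 0 = 108)
Y(z) = z²
Y(J) + L(-24) = 108² + 219*√(-24) = 11664 + 219*(2*I*√6) = 11664 + 438*I*√6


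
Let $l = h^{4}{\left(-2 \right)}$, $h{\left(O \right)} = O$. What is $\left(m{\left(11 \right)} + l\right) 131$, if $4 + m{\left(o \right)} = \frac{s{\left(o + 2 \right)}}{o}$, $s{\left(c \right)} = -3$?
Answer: $\frac{16899}{11} \approx 1536.3$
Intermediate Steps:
$l = 16$ ($l = \left(-2\right)^{4} = 16$)
$m{\left(o \right)} = -4 - \frac{3}{o}$
$\left(m{\left(11 \right)} + l\right) 131 = \left(\left(-4 - \frac{3}{11}\right) + 16\right) 131 = \left(- \frac{47}{11} + 16\right) 131 = \frac{129}{11} \cdot 131 = \frac{16899}{11}$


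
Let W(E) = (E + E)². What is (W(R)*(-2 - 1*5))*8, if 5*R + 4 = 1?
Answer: -2016/25 ≈ -80.640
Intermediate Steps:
R = -⅗ (R = -⅘ + (⅕)*1 = -⅘ + ⅕ = -⅗ ≈ -0.60000)
W(E) = 4*E² (W(E) = (2*E)² = 4*E²)
(W(R)*(-2 - 1*5))*8 = ((4*(-⅗)²)*(-2 - 1*5))*8 = ((4*(9/25))*(-2 - 5))*8 = ((36/25)*(-7))*8 = -252/25*8 = -2016/25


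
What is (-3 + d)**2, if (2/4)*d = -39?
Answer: 6561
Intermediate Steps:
d = -78 (d = 2*(-39) = -78)
(-3 + d)**2 = (-3 - 78)**2 = (-81)**2 = 6561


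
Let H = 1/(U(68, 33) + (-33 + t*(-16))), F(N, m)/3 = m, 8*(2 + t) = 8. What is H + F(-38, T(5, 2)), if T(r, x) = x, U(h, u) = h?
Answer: 307/51 ≈ 6.0196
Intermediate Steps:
t = -1 (t = -2 + (1/8)*8 = -2 + 1 = -1)
F(N, m) = 3*m
H = 1/51 (H = 1/(68 + (-33 - 1*(-16))) = 1/(68 + (-33 + 16)) = 1/(68 - 17) = 1/51 ≈ 0.019608)
H + F(-38, T(5, 2)) = 1/51 + 3*2 = 1/51 + 6 = 307/51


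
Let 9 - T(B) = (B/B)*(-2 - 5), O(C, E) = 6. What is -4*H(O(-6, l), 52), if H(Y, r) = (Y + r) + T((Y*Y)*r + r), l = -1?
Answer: -296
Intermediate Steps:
T(B) = 16 (T(B) = 9 - B/B*(-2 - 5) = 9 - (-7) = 9 - 1*(-7) = 9 + 7 = 16)
H(Y, r) = 16 + Y + r (H(Y, r) = (Y + r) + 16 = 16 + Y + r)
-4*H(O(-6, l), 52) = -4*(16 + 6 + 52) = -4*74 = -296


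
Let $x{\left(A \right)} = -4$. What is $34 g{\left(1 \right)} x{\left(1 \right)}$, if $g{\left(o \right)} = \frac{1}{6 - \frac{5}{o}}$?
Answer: $-136$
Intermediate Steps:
$34 g{\left(1 \right)} x{\left(1 \right)} = 34 \cdot 1 \frac{1}{-5 + 6 \cdot 1} \left(-4\right) = 34 \cdot 1 \frac{1}{-5 + 6} \left(-4\right) = 34 \cdot 1 \cdot 1^{-1} \left(-4\right) = 34 \cdot 1 \cdot 1 \left(-4\right) = 34 \cdot 1 \left(-4\right) = 34 \left(-4\right) = -136$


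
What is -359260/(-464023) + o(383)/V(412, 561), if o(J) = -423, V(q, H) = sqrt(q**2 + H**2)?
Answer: 359260/464023 - 423*sqrt(484465)/484465 ≈ 0.16650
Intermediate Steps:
V(q, H) = sqrt(H**2 + q**2)
-359260/(-464023) + o(383)/V(412, 561) = -359260/(-464023) - 423/sqrt(561**2 + 412**2) = -359260*(-1/464023) - 423/sqrt(314721 + 169744) = 359260/464023 - 423*sqrt(484465)/484465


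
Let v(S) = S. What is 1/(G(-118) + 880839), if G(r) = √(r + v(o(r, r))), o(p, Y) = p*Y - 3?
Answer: 293613/258625776706 - √13803/775877330118 ≈ 1.1351e-6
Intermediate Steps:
o(p, Y) = -3 + Y*p (o(p, Y) = Y*p - 3 = -3 + Y*p)
G(r) = √(-3 + r + r²) (G(r) = √(r + (-3 + r*r)) = √(r + (-3 + r²)) = √(-3 + r + r²))
1/(G(-118) + 880839) = 1/(√(-3 - 118 + (-118)²) + 880839) = 1/(√(-3 - 118 + 13924) + 880839) = 1/(√13803 + 880839) = 1/(880839 + √13803)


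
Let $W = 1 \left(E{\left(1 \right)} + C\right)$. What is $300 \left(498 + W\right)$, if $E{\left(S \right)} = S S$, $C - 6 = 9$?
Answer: $154200$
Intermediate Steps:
$C = 15$ ($C = 6 + 9 = 15$)
$E{\left(S \right)} = S^{2}$
$W = 16$ ($W = 1 \left(1^{2} + 15\right) = 1 \left(1 + 15\right) = 1 \cdot 16 = 16$)
$300 \left(498 + W\right) = 300 \left(498 + 16\right) = 300 \cdot 514 = 154200$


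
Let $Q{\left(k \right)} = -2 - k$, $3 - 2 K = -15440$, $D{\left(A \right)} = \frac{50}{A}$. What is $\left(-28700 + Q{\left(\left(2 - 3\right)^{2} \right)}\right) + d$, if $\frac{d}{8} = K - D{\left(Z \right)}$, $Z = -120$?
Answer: $\frac{99217}{3} \approx 33072.0$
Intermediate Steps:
$K = \frac{15443}{2}$ ($K = \frac{3}{2} - -7720 = \frac{3}{2} + 7720 = \frac{15443}{2} \approx 7721.5$)
$d = \frac{185326}{3}$ ($d = 8 \left(\frac{15443}{2} - \frac{50}{-120}\right) = 8 \left(\frac{15443}{2} - 50 \left(- \frac{1}{120}\right)\right) = 8 \left(\frac{15443}{2} - - \frac{5}{12}\right) = 8 \left(\frac{15443}{2} + \frac{5}{12}\right) = 8 \cdot \frac{92663}{12} = \frac{185326}{3} \approx 61775.0$)
$\left(-28700 + Q{\left(\left(2 - 3\right)^{2} \right)}\right) + d = \left(-28700 - \left(2 + \left(2 - 3\right)^{2}\right)\right) + \frac{185326}{3} = \left(-28700 - 3\right) + \frac{185326}{3} = -28703 + \frac{185326}{3} = \frac{99217}{3}$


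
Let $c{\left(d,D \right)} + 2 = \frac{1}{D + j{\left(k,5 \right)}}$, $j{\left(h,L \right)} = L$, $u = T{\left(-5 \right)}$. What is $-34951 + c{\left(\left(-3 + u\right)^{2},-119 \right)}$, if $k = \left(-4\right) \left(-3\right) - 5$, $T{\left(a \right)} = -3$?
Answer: $- \frac{3984643}{114} \approx -34953.0$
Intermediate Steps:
$u = -3$
$k = 7$ ($k = 12 - 5 = 7$)
$c{\left(d,D \right)} = -2 + \frac{1}{5 + D}$ ($c{\left(d,D \right)} = -2 + \frac{1}{D + 5} = -2 + \frac{1}{5 + D}$)
$-34951 + c{\left(\left(-3 + u\right)^{2},-119 \right)} = -34951 + \frac{-9 - -238}{5 - 119} = -34951 + \frac{-9 + 238}{-114} = -34951 - \frac{229}{114} = - \frac{3984643}{114}$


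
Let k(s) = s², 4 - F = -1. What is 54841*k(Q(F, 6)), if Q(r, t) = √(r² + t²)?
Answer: 3345301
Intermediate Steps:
F = 5 (F = 4 - 1*(-1) = 4 + 1 = 5)
54841*k(Q(F, 6)) = 54841*(√(5² + 6²))² = 54841*(√(25 + 36))² = 54841*(√61)² = 54841*61 = 3345301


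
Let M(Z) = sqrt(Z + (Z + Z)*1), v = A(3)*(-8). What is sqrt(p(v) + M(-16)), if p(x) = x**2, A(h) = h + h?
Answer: 2*sqrt(576 + I*sqrt(3)) ≈ 48.0 + 0.072169*I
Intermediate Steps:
A(h) = 2*h
v = -48 (v = (2*3)*(-8) = 6*(-8) = -48)
M(Z) = sqrt(3)*sqrt(Z) (M(Z) = sqrt(Z + (2*Z)*1) = sqrt(Z + 2*Z) = sqrt(3*Z) = sqrt(3)*sqrt(Z))
sqrt(p(v) + M(-16)) = sqrt((-48)**2 + sqrt(3)*sqrt(-16)) = sqrt(2304 + sqrt(3)*(4*I)) = sqrt(2304 + 4*I*sqrt(3))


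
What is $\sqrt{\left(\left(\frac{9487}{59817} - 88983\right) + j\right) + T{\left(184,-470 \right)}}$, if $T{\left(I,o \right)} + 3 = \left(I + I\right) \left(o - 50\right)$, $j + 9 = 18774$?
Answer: $\frac{i \sqrt{935955473842230}}{59817} \approx 511.45 i$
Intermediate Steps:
$j = 18765$ ($j = -9 + 18774 = 18765$)
$T{\left(I,o \right)} = -3 + 2 I \left(-50 + o\right)$ ($T{\left(I,o \right)} = -3 + \left(I + I\right) \left(o - 50\right) = -3 + 2 I \left(-50 + o\right)$)
$\sqrt{\left(\left(\frac{9487}{59817} - 88983\right) + j\right) + T{\left(184,-470 \right)}} = \sqrt{\left(\left(\frac{9487}{59817} - 88983\right) + 18765\right) - \left(18403 + 172960\right)} = \sqrt{\left(\left(9487 \cdot \frac{1}{59817} - 88983\right) + 18765\right) - 191363} = \sqrt{\left(\left(\frac{9487}{59817} - 88983\right) + 18765\right) - 191363} = \sqrt{\left(- \frac{5322686624}{59817} + 18765\right) - 191363} = \sqrt{- \frac{4200220619}{59817} - 191363} = \sqrt{- \frac{15646981190}{59817}} = \frac{i \sqrt{935955473842230}}{59817}$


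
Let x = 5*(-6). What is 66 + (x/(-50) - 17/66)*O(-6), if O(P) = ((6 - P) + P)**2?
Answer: 4308/55 ≈ 78.327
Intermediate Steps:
x = -30
O(P) = 36 (O(P) = 6**2 = 36)
66 + (x/(-50) - 17/66)*O(-6) = 66 + (-30/(-50) - 17/66)*36 = 66 + (-30*(-1/50) - 17*1/66)*36 = 66 + (3/5 - 17/66)*36 = 66 + (113/330)*36 = 66 + 678/55 = 4308/55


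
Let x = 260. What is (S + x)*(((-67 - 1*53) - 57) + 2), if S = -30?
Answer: -40250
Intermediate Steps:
(S + x)*(((-67 - 1*53) - 57) + 2) = (-30 + 260)*(((-67 - 1*53) - 57) + 2) = 230*(((-67 - 53) - 57) + 2) = 230*((-120 - 57) + 2) = 230*(-177 + 2) = 230*(-175) = -40250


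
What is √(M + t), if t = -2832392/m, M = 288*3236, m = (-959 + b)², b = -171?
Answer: √297506776702/565 ≈ 965.38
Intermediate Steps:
m = 1276900 (m = (-959 - 171)² = (-1130)² = 1276900)
M = 931968
t = -708098/319225 (t = -2832392/1276900 = -2832392*1/1276900 = -708098/319225 ≈ -2.2182)
√(M + t) = √(931968 - 708098/319225) = √(297506776702/319225) = √297506776702/565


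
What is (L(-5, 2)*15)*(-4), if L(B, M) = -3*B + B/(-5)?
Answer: -960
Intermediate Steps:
L(B, M) = -16*B/5 (L(B, M) = -3*B + B*(-⅕) = -3*B - B/5 = -16*B/5)
(L(-5, 2)*15)*(-4) = (-16/5*(-5)*15)*(-4) = (16*15)*(-4) = 240*(-4) = -960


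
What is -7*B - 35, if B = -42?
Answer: 259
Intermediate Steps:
-7*B - 35 = -7*(-42) - 35 = 294 - 35 = 259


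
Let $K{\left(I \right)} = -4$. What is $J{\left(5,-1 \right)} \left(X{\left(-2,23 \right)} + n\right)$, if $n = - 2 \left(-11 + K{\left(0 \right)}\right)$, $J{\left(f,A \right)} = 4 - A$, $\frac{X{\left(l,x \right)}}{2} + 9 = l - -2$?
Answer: $60$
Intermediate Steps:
$X{\left(l,x \right)} = -14 + 2 l$ ($X{\left(l,x \right)} = -18 + 2 \left(l - -2\right) = -18 + 2 \left(l + 2\right) = -18 + 2 \left(2 + l\right) = -18 + \left(4 + 2 l\right) = -14 + 2 l$)
$n = 30$ ($n = - 2 \left(-11 - 4\right) = \left(-2\right) \left(-15\right) = 30$)
$J{\left(5,-1 \right)} \left(X{\left(-2,23 \right)} + n\right) = \left(4 - -1\right) \left(\left(-14 + 2 \left(-2\right)\right) + 30\right) = \left(4 + 1\right) \left(\left(-14 - 4\right) + 30\right) = 5 \left(-18 + 30\right) = 5 \cdot 12 = 60$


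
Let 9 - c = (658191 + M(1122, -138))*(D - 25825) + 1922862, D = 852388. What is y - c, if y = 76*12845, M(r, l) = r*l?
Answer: 416057517938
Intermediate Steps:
M(r, l) = l*r
y = 976220
c = -416056541718 (c = 9 - ((658191 - 138*1122)*(852388 - 25825) + 1922862) = 9 - ((658191 - 154836)*826563 + 1922862) = 9 - (503355*826563 + 1922862) = 9 - (416054618865 + 1922862) = 9 - 1*416056541727 = 9 - 416056541727 = -416056541718)
y - c = 976220 - 1*(-416056541718) = 976220 + 416056541718 = 416057517938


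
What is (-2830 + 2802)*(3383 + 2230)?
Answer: -157164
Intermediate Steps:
(-2830 + 2802)*(3383 + 2230) = -28*5613 = -157164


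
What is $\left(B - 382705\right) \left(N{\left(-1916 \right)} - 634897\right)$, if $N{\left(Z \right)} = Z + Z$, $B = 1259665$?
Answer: $-560139783840$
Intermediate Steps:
$N{\left(Z \right)} = 2 Z$
$\left(B - 382705\right) \left(N{\left(-1916 \right)} - 634897\right) = \left(1259665 - 382705\right) \left(2 \left(-1916\right) - 634897\right) = 876960 \left(-3832 - 634897\right) = 876960 \left(-638729\right) = -560139783840$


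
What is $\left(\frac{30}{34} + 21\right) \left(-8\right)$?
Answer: $- \frac{2976}{17} \approx -175.06$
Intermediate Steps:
$\left(\frac{30}{34} + 21\right) \left(-8\right) = \left(30 \cdot \frac{1}{34} + 21\right) \left(-8\right) = \left(\frac{15}{17} + 21\right) \left(-8\right) = \frac{372}{17} \left(-8\right) = - \frac{2976}{17}$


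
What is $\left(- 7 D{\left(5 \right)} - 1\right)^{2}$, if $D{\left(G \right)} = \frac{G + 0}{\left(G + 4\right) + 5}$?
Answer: $\frac{49}{4} \approx 12.25$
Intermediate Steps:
$D{\left(G \right)} = \frac{G}{9 + G}$ ($D{\left(G \right)} = \frac{G}{\left(4 + G\right) + 5} = \frac{G}{9 + G}$)
$\left(- 7 D{\left(5 \right)} - 1\right)^{2} = \left(- 7 \frac{5}{9 + 5} - 1\right)^{2} = \left(- 7 \cdot \frac{5}{14} - 1\right)^{2} = \left(- 7 \cdot 5 \cdot \frac{1}{14} - 1\right)^{2} = \left(\left(-7\right) \frac{5}{14} - 1\right)^{2} = \left(- \frac{5}{2} - 1\right)^{2} = \left(- \frac{7}{2}\right)^{2} = \frac{49}{4}$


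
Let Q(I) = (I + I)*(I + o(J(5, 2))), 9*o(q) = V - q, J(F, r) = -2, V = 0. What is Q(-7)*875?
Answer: 747250/9 ≈ 83028.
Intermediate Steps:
o(q) = -q/9 (o(q) = (0 - q)/9 = (-q)/9 = -q/9)
Q(I) = 2*I*(2/9 + I) (Q(I) = (I + I)*(I - 1/9*(-2)) = (2*I)*(I + 2/9) = (2*I)*(2/9 + I) = 2*I*(2/9 + I))
Q(-7)*875 = ((2/9)*(-7)*(2 + 9*(-7)))*875 = ((2/9)*(-7)*(2 - 63))*875 = ((2/9)*(-7)*(-61))*875 = (854/9)*875 = 747250/9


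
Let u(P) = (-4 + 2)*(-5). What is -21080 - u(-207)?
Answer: -21090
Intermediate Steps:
u(P) = 10 (u(P) = -2*(-5) = 10)
-21080 - u(-207) = -21080 - 1*10 = -21080 - 10 = -21090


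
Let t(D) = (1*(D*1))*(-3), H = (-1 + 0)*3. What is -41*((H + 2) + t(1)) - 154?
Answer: 10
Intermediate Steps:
H = -3 (H = -1*3 = -3)
t(D) = -3*D (t(D) = (1*D)*(-3) = D*(-3) = -3*D)
-41*((H + 2) + t(1)) - 154 = -41*((-3 + 2) - 3*1) - 154 = -41*(-1 - 3) - 154 = -41*(-4) - 154 = 164 - 154 = 10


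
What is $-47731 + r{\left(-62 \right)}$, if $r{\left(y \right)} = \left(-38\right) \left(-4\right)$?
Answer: $-47579$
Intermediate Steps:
$r{\left(y \right)} = 152$
$-47731 + r{\left(-62 \right)} = -47731 + 152 = -47579$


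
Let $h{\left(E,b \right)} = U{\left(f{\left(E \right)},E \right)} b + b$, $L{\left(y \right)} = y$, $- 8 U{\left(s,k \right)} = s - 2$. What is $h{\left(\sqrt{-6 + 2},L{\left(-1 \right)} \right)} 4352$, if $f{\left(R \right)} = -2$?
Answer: $-6528$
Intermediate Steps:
$U{\left(s,k \right)} = \frac{1}{4} - \frac{s}{8}$ ($U{\left(s,k \right)} = - \frac{s - 2}{8} = - \frac{-2 + s}{8} = \frac{1}{4} - \frac{s}{8}$)
$h{\left(E,b \right)} = \frac{3 b}{2}$ ($h{\left(E,b \right)} = \left(\frac{1}{4} - - \frac{1}{4}\right) b + b = \left(\frac{1}{4} + \frac{1}{4}\right) b + b = \frac{b}{2} + b = \frac{3 b}{2}$)
$h{\left(\sqrt{-6 + 2},L{\left(-1 \right)} \right)} 4352 = \frac{3}{2} \left(-1\right) 4352 = \left(- \frac{3}{2}\right) 4352 = -6528$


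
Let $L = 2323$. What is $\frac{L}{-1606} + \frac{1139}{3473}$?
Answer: $- \frac{6238545}{5577638} \approx -1.1185$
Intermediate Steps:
$\frac{L}{-1606} + \frac{1139}{3473} = \frac{2323}{-1606} + \frac{1139}{3473} = 2323 \left(- \frac{1}{1606}\right) + 1139 \cdot \frac{1}{3473} = - \frac{2323}{1606} + \frac{1139}{3473} = - \frac{6238545}{5577638}$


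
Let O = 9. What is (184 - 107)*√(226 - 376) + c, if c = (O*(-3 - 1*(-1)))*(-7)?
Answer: 126 + 385*I*√6 ≈ 126.0 + 943.05*I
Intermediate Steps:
c = 126 (c = (9*(-3 - 1*(-1)))*(-7) = (9*(-3 + 1))*(-7) = (9*(-2))*(-7) = -18*(-7) = 126)
(184 - 107)*√(226 - 376) + c = (184 - 107)*√(226 - 376) + 126 = 77*√(-150) + 126 = 77*(5*I*√6) + 126 = 385*I*√6 + 126 = 126 + 385*I*√6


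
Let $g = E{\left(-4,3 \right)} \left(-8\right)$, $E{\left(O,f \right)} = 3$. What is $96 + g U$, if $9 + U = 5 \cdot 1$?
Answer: $192$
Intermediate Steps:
$g = -24$ ($g = 3 \left(-8\right) = -24$)
$U = -4$ ($U = -9 + 5 \cdot 1 = -9 + 5 = -4$)
$96 + g U = 96 - -96 = 96 + 96 = 192$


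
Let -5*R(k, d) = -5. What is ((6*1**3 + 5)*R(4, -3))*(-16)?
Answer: -176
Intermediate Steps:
R(k, d) = 1 (R(k, d) = -1/5*(-5) = 1)
((6*1**3 + 5)*R(4, -3))*(-16) = ((6*1**3 + 5)*1)*(-16) = ((6*1 + 5)*1)*(-16) = ((6 + 5)*1)*(-16) = (11*1)*(-16) = 11*(-16) = -176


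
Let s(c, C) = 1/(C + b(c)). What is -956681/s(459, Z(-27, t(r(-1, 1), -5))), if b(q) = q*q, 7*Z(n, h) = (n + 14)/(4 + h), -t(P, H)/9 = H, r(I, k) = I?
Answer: -69133184411170/343 ≈ -2.0155e+11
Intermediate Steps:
t(P, H) = -9*H
Z(n, h) = (14 + n)/(7*(4 + h)) (Z(n, h) = ((n + 14)/(4 + h))/7 = ((14 + n)/(4 + h))/7 = (14 + n)/(7*(4 + h)))
b(q) = q**2
s(c, C) = 1/(C + c**2)
-956681/s(459, Z(-27, t(r(-1, 1), -5))) = -(201554509761 + 956681*(14 - 27)/(7*(4 - 9*(-5)))) = -(201554509761 - 12436853/(7*(4 + 45))) = -956681/(1/((1/7)*(-13)/49 + 210681)) = -956681/(1/((1/7)*(1/49)*(-13) + 210681)) = -956681/(1/(-13/343 + 210681)) = -956681/(1/(72263570/343)) = -956681/343/72263570 = -956681*72263570/343 = -69133184411170/343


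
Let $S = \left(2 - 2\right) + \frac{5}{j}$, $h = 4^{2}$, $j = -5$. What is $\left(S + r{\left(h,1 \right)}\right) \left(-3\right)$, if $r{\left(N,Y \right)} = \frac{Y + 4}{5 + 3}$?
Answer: $\frac{9}{8} \approx 1.125$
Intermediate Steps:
$h = 16$
$r{\left(N,Y \right)} = \frac{1}{2} + \frac{Y}{8}$ ($r{\left(N,Y \right)} = \frac{4 + Y}{8} = \left(4 + Y\right) \frac{1}{8} = \frac{1}{2} + \frac{Y}{8}$)
$S = -1$ ($S = \left(2 - 2\right) + \frac{5}{-5} = 0 + 5 \left(- \frac{1}{5}\right) = 0 - 1 = -1$)
$\left(S + r{\left(h,1 \right)}\right) \left(-3\right) = \left(-1 + \left(\frac{1}{2} + \frac{1}{8} \cdot 1\right)\right) \left(-3\right) = \left(-1 + \left(\frac{1}{2} + \frac{1}{8}\right)\right) \left(-3\right) = \left(-1 + \frac{5}{8}\right) \left(-3\right) = \left(- \frac{3}{8}\right) \left(-3\right) = \frac{9}{8}$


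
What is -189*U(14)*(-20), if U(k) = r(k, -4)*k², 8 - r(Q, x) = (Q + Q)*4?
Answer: -77051520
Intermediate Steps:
r(Q, x) = 8 - 8*Q (r(Q, x) = 8 - (Q + Q)*4 = 8 - 2*Q*4 = 8 - 8*Q)
U(k) = k²*(8 - 8*k) (U(k) = (8 - 8*k)*k² = k²*(8 - 8*k))
-189*U(14)*(-20) = -1512*14²*(1 - 1*14)*(-20) = -1512*196*(1 - 14)*(-20) = -1512*196*(-13)*(-20) = -189*(-20384)*(-20) = 3852576*(-20) = -77051520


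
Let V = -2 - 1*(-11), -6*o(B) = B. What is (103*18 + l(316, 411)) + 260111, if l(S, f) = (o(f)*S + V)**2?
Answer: 468421734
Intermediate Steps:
o(B) = -B/6
V = 9 (V = -2 + 11 = 9)
l(S, f) = (9 - S*f/6)**2 (l(S, f) = ((-f/6)*S + 9)**2 = (-S*f/6 + 9)**2 = (9 - S*f/6)**2)
(103*18 + l(316, 411)) + 260111 = (103*18 + (54 - 1*316*411)**2/36) + 260111 = (1854 + (54 - 129876)**2/36) + 260111 = (1854 + (1/36)*(-129822)**2) + 260111 = (1854 + (1/36)*16853751684) + 260111 = (1854 + 468159769) + 260111 = 468161623 + 260111 = 468421734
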